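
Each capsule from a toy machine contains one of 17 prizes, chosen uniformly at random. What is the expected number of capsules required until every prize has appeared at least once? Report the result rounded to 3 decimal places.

58.472

The wait to go from k to k+1 distinct prizes is geometric with mean 17/(17-k).
E[T] = 17/17 + 17/16 + 17/15 + ... + 17/2 + 17/1 = 17·H_{17}.
H_{17} = 3.4396, so E[T] = 58.4724.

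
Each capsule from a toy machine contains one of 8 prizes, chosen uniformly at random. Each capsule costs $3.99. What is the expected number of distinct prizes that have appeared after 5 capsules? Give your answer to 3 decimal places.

3.897

For each prize, P(seen in 5 capsules) = 1 - (7/8)^5 = 0.4871.
By linearity of expectation, E[distinct seen] = 8·(1 - (7/8)^5) = 3.8967.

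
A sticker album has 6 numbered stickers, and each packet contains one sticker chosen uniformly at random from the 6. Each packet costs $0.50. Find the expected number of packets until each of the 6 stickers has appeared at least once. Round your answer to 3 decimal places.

The wait to go from k to k+1 distinct stickers is geometric with mean 6/(6-k).
E[T] = 6/6 + 6/5 + 6/4 + 6/3 + 6/2 + 6/1 = 6·H_{6}.
H_{6} = 2.4500, so E[T] = 14.7000.

14.700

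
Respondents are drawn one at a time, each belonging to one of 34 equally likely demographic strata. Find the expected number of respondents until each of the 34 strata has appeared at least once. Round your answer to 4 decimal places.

The wait to go from k to k+1 distinct strata is geometric with mean 34/(34-k).
E[T] = 34/34 + 34/33 + 34/32 + ... + 34/2 + 34/1 = 34·H_{34}.
H_{34} = 4.11821, so E[T] = 140.01914.

140.0191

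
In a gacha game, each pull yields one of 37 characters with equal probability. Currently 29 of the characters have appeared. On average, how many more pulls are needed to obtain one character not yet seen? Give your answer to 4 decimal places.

4.6250

The number of pulls until the next new character is geometric with success probability 8/37, so its mean is 37/8.
E = 37/8 = 4.62500.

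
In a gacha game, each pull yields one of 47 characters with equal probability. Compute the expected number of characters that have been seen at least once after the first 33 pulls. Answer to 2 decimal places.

23.89

For each character, P(seen in 33 pulls) = 1 - (46/47)^33 = 0.508.
By linearity of expectation, E[distinct seen] = 47·(1 - (46/47)^33) = 23.886.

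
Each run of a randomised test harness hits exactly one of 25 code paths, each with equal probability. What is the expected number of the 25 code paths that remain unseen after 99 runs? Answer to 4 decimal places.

For each code path, P(unseen after 99) = (24/25)^99 = 0.01757.
By linearity of expectation, E[unseen] = 25·(24/25)^99 = 0.43933.

0.4393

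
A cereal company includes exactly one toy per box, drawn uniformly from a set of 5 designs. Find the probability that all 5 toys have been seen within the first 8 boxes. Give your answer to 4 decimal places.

0.3226

Let A_i be the event that toy i is missing after 8 boxes. By inclusion–exclusion on the A_i,
P(all seen) = Σ_{j=0}^{5} (-1)^j C(5,j)((5-j)/5)^8
= 1.00000 - 0.83886 + 0.16796 - 0.00655 + 0.00001 - 0.00000
= 0.32256.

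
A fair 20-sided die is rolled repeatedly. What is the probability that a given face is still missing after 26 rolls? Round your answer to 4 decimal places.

0.2635

On each roll the fixed face fails to appear with probability 19/20.
P(still missing after 26) = (19/20)^26 = 0.26352.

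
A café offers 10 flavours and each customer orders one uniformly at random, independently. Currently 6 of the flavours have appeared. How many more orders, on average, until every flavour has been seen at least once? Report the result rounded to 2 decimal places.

From k distinct to k+1 distinct takes on average 10/(10-k) orders.
Sum over k = 6,...,9: E = 10/4 + 10/3 + 10/2 + 10/1 = 20.833.

20.83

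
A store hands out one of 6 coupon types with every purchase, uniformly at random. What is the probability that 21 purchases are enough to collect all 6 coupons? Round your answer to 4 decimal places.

0.8726

By inclusion–exclusion over which coupons are missing,
P(all seen) = Σ_{j=0}^{6} (-1)^j C(6,j)((6-j)/6)^21
= 1.00000 - 0.13042 + 0.00301 - 0.00001 + 0.00000 - 0.00000 + 0.00000
= 0.87258.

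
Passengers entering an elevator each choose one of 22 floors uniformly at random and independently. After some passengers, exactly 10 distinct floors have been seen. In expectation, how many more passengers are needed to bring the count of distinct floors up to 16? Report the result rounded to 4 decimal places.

From k distinct to k+1 distinct takes on average 22/(22-k) passengers.
Sum over k = 10,...,15: E = 22/12 + 22/11 + 22/10 + 22/9 + 22/8 + 22/7 = 14.37063.

14.3706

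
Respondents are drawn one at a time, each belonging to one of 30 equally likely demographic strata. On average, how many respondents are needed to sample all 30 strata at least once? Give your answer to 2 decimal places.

The wait to go from k to k+1 distinct strata is geometric with mean 30/(30-k).
E[T] = 30/30 + 30/29 + 30/28 + ... + 30/2 + 30/1 = 30·H_{30}.
H_{30} = 3.995, so E[T] = 119.850.

119.85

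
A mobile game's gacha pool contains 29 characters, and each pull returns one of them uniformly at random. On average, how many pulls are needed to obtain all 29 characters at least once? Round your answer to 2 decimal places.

After k distinct characters have appeared, the next pull gives a new one with probability (29-k)/29, so the expected wait for the (k+1)-th is 29/(29-k).
E[T] = 29/29 + 29/28 + 29/27 + ... + 29/2 + 29/1 = 29·H_{29}.
H_{29} = 3.962, so E[T] = 114.888.

114.89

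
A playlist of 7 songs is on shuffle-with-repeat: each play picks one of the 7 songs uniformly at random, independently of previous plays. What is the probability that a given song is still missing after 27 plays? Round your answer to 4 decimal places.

0.0156

Each play misses the fixed song with probability (7-1)/7 = 6/7, independently.
P(still missing after 27) = (6/7)^27 = 0.01558.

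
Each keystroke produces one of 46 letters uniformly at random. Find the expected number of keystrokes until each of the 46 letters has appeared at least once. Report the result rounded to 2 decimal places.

203.17

After k distinct letters have appeared, the next keystroke gives a new one with probability (46-k)/46, so the expected wait for the (k+1)-th is 46/(46-k).
E[T] = 46/46 + 46/45 + 46/44 + ... + 46/2 + 46/1 = 46·H_{46}.
H_{46} = 4.417, so E[T] = 203.168.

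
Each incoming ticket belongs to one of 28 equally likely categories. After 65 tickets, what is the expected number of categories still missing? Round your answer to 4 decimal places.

2.6335

For each category, P(unseen after 65) = (27/28)^65 = 0.09405.
By linearity of expectation, E[unseen] = 28·(27/28)^65 = 2.63348.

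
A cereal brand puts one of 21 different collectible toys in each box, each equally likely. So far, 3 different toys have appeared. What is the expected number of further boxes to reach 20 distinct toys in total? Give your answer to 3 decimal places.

From k distinct to k+1 distinct takes on average 21/(21-k) boxes.
Sum over k = 3,...,19: E = 21/18 + 21/17 + 21/16 + ... + 21/3 + 21/2 = 52.3973.

52.397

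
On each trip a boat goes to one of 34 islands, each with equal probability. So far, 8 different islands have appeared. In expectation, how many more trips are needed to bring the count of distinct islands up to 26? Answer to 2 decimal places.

The wait to go from k to k+1 distinct islands is geometric with mean 34/(34-k).
Sum over k = 8,...,25: E = 34/26 + 34/25 + 34/24 + ... + 34/10 + 34/9 = 38.643.

38.64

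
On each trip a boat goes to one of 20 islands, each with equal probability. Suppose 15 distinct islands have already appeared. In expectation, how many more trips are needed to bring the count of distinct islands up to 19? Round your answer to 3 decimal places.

With k distinct islands already seen, the next new one takes an expected 20/(20-k) trips.
Sum over k = 15,...,18: E = 20/5 + 20/4 + 20/3 + 20/2 = 25.6667.

25.667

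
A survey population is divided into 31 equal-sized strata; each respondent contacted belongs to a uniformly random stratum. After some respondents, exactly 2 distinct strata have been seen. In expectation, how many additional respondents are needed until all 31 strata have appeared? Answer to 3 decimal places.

From k distinct to k+1 distinct takes on average 31/(31-k) respondents.
Sum over k = 2,...,30: E = 31/29 + 31/28 + 31/27 + ... + 31/2 + 31/1 = 122.8113.

122.811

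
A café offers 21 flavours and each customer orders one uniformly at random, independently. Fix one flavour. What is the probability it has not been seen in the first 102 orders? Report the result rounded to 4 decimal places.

On each order the fixed flavour fails to appear with probability 20/21.
P(still missing after 102) = (20/21)^102 = 0.00690.

0.0069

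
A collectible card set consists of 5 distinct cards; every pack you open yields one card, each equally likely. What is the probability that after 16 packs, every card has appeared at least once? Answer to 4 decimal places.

0.8621

By inclusion–exclusion over which cards are missing,
P(all seen) = Σ_{j=0}^{5} (-1)^j C(5,j)((5-j)/5)^16
= 1.00000 - 0.14074 + 0.00282 - 0.00000 + 0.00000 - 0.00000
= 0.86208.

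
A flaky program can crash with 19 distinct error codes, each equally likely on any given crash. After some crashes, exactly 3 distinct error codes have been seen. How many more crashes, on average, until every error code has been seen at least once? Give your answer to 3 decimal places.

The wait to go from k to k+1 distinct error codes is geometric with mean 19/(19-k).
Sum over k = 3,...,18: E = 19/16 + 19/15 + 19/14 + ... + 19/2 + 19/1 = 64.2339.

64.234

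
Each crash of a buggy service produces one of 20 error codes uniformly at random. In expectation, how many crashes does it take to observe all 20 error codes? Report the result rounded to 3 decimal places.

71.955

After k distinct error codes have appeared, the next crash gives a new one with probability (20-k)/20, so the expected wait for the (k+1)-th is 20/(20-k).
E[T] = 20/20 + 20/19 + 20/18 + ... + 20/2 + 20/1 = 20·H_{20}.
H_{20} = 3.5977, so E[T] = 71.9548.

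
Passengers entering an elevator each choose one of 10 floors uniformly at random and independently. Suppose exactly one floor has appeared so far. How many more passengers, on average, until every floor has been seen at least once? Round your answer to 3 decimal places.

28.290

The wait to go from k to k+1 distinct floors is geometric with mean 10/(10-k).
Sum over k = 1,...,9: E = 10/9 + 10/8 + 10/7 + ... + 10/2 + 10/1 = 28.2897.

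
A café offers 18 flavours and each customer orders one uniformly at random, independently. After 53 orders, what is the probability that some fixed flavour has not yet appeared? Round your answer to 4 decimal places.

0.0483

On each order the fixed flavour fails to appear with probability 17/18.
P(still missing after 53) = (17/18)^53 = 0.04834.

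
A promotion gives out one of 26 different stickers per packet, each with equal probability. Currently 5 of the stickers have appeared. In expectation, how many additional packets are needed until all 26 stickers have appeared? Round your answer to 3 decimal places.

From k distinct to k+1 distinct takes on average 26/(26-k) packets.
Sum over k = 5,...,25: E = 26/21 + 26/20 + 26/19 + ... + 26/2 + 26/1 = 94.7793.

94.779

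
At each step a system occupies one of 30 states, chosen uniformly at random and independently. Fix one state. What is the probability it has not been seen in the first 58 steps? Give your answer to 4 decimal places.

0.1400

On each step the fixed state fails to appear with probability 29/30.
P(still missing after 58) = (29/30)^58 = 0.13998.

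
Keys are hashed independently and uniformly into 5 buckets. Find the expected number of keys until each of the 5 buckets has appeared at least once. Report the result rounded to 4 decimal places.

11.4167

Split into phases: going from k distinct to k+1 distinct takes on average 5/(5-k) keys.
E[T] = 5/5 + 5/4 + 5/3 + 5/2 + 5/1 = 5·H_{5}.
H_{5} = 2.28333, so E[T] = 11.41667.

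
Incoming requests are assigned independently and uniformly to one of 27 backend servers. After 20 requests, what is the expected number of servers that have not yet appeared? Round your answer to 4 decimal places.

12.6927

For each server, P(unseen after 20) = (26/27)^20 = 0.47010.
By linearity of expectation, E[unseen] = 27·(26/27)^20 = 12.69274.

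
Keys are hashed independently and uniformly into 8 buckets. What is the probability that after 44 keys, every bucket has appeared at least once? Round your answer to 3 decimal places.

0.978

By inclusion–exclusion over which buckets are missing,
P(all seen) = Σ_{j=0}^{8} (-1)^j C(8,j)((8-j)/8)^44
= 1.0000 - 0.0225 + 0.0001 - 0.0000 + 0.0000 - 0.0000 + 0.0000 - 0.0000 + 0.0000
= 0.9776.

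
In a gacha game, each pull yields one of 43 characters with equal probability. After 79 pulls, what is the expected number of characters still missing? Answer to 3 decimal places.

For each character, P(unseen after 79) = (42/43)^79 = 0.1558.
By linearity of expectation, E[unseen] = 43·(42/43)^79 = 6.7012.

6.701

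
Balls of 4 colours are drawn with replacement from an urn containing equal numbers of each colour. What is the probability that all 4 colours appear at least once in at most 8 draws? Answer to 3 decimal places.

0.623

By inclusion–exclusion over which colours are missing,
P(all seen) = Σ_{j=0}^{4} (-1)^j C(4,j)((4-j)/4)^8
= 1.0000 - 0.4005 + 0.0234 - 0.0001 + 0.0000
= 0.6229.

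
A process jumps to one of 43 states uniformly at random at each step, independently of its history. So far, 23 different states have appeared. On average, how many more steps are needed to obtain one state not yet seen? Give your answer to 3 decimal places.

The number of steps until the next new state is geometric with success probability 20/43, so its mean is 43/20.
E = 43/20 = 2.1500.

2.150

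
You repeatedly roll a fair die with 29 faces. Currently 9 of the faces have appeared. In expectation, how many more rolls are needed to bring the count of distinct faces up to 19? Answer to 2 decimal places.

From k distinct to k+1 distinct takes on average 29/(29-k) rolls.
Sum over k = 9,...,18: E = 29/20 + 29/19 + 29/18 + ... + 29/12 + 29/11 = 19.394.

19.39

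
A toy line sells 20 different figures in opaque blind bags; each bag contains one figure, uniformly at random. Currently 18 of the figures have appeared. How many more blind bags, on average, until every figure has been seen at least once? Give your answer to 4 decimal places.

30.0000

The wait to go from k to k+1 distinct figures is geometric with mean 20/(20-k).
Sum over k = 18,...,19: E = 20/2 + 20/1 = 30.00000.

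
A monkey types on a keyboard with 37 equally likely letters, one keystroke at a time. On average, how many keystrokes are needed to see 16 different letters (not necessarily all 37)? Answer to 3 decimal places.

With k distinct letters already seen, the next new one arrives after an expected 37/(37-k) keystrokes.
Sum over k = 0,...,15: E = 37/37 + 37/36 + 37/35 + ... + 37/23 + 37/22 = 20.5804.

20.580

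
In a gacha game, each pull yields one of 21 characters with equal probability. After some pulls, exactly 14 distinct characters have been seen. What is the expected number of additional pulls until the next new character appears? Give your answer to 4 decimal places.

3.0000

Each pull yields a new character with probability (21-14)/21 = 7/21, so the wait is geometric with mean 21/7.
E = 21/7 = 3.00000.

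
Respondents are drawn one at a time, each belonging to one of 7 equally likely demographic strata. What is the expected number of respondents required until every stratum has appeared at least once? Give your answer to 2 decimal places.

After k distinct strata have appeared, the next respondent gives a new one with probability (7-k)/7, so the expected wait for the (k+1)-th is 7/(7-k).
E[T] = 7/7 + 7/6 + 7/5 + ... + 7/2 + 7/1 = 7·H_{7}.
H_{7} = 2.593, so E[T] = 18.150.

18.15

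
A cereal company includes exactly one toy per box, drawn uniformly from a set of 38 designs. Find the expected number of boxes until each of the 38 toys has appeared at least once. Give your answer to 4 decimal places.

The wait to go from k to k+1 distinct toys is geometric with mean 38/(38-k).
E[T] = 38/38 + 38/37 + 38/36 + ... + 38/2 + 38/1 = 38·H_{38}.
H_{38} = 4.22790, so E[T] = 160.66028.

160.6603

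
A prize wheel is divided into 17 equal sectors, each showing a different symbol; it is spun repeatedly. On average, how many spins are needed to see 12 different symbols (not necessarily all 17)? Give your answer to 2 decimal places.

19.66

Going from k to k+1 distinct takes a geometric number of spins with mean 17/(17-k).
Sum over k = 0,...,11: E = 17/17 + 17/16 + 17/15 + ... + 17/7 + 17/6 = 19.656.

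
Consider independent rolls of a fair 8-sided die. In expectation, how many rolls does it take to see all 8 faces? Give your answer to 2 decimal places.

After k distinct faces have appeared, the next roll gives a new one with probability (8-k)/8, so the expected wait for the (k+1)-th is 8/(8-k).
E[T] = 8/8 + 8/7 + 8/6 + ... + 8/2 + 8/1 = 8·H_{8}.
H_{8} = 2.718, so E[T] = 21.743.

21.74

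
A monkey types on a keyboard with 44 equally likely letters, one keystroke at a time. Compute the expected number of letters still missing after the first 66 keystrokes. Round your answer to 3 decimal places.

9.649

For each letter, P(unseen after 66) = (43/44)^66 = 0.2193.
By linearity of expectation, E[unseen] = 44·(43/44)^66 = 9.6493.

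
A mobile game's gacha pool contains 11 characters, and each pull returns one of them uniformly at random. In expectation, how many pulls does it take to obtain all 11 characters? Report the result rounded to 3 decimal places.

33.219

After k distinct characters have appeared, the next pull gives a new one with probability (11-k)/11, so the expected wait for the (k+1)-th is 11/(11-k).
E[T] = 11/11 + 11/10 + 11/9 + ... + 11/2 + 11/1 = 11·H_{11}.
H_{11} = 3.0199, so E[T] = 33.2187.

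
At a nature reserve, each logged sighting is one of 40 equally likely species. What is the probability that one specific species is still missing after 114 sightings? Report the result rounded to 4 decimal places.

Each sighting misses the fixed species with probability (40-1)/40 = 39/40, independently.
P(still missing after 114) = (39/40)^114 = 0.05579.

0.0558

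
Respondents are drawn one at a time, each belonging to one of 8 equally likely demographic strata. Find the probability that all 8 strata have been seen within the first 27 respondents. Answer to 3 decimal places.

Let A_i be the event that stratum i is missing after 27 respondents. By inclusion–exclusion on the A_i,
P(all seen) = Σ_{j=0}^{8} (-1)^j C(8,j)((8-j)/8)^27
= 1.0000 - 0.2174 + 0.0119 - 0.0002 + 0.0000 - 0.0000 + 0.0000 - 0.0000 + 0.0000
= 0.7943.

0.794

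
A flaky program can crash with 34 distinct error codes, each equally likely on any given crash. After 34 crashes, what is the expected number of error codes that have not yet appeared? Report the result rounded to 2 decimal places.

12.32

For each error code, P(unseen after 34) = (33/34)^34 = 0.362.
By linearity of expectation, E[unseen] = 34·(33/34)^34 = 12.322.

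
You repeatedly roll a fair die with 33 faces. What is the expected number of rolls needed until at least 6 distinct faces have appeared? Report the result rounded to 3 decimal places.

6.512

With k distinct faces already seen, the next new one arrives after an expected 33/(33-k) rolls.
Sum over k = 0,...,5: E = 33/33 + 33/32 + 33/31 + 33/30 + 33/29 + 33/28 = 6.5123.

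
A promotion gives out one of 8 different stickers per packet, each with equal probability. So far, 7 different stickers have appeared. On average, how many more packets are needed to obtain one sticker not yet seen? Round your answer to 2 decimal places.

Each packet yields a new sticker with probability (8-7)/8 = 1/8, so the wait is geometric with mean 8/1.
E = 8/1 = 8.000.

8.00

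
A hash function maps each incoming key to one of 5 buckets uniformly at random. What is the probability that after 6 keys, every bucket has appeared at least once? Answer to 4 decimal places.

Let A_i be the event that bucket i is missing after 6 keys. By inclusion–exclusion on the A_i,
P(all seen) = Σ_{j=0}^{5} (-1)^j C(5,j)((5-j)/5)^6
= 1.00000 - 1.31072 + 0.46656 - 0.04096 + 0.00032 - 0.00000
= 0.11520.

0.1152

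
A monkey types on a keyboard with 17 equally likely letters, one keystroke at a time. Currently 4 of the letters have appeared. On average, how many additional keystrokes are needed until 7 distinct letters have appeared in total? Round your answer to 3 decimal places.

4.270

The wait to go from k to k+1 distinct letters is geometric with mean 17/(17-k).
Sum over k = 4,...,6: E = 17/13 + 17/12 + 17/11 = 4.2698.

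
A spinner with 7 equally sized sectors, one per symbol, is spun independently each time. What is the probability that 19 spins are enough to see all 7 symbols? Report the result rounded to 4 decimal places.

Let A_i be the event that symbol i is missing after 19 spins. By inclusion–exclusion on the A_i,
P(all seen) = Σ_{j=0}^{7} (-1)^j C(7,j)((7-j)/7)^19
= 1.00000 - 0.37420 + 0.03514 - 0.00084 + 0.00000 - 0.00000 + 0.00000 - 0.00000
= 0.66009.

0.6601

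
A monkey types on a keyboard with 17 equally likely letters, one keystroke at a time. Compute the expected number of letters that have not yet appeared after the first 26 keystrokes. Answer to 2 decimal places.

For each letter, P(unseen after 26) = (16/17)^26 = 0.207.
By linearity of expectation, E[unseen] = 17·(16/17)^26 = 3.515.

3.51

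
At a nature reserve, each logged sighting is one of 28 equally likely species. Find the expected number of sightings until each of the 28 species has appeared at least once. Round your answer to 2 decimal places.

109.96

After k distinct species have appeared, the next sighting gives a new one with probability (28-k)/28, so the expected wait for the (k+1)-th is 28/(28-k).
E[T] = 28/28 + 28/27 + 28/26 + ... + 28/2 + 28/1 = 28·H_{28}.
H_{28} = 3.927, so E[T] = 109.961.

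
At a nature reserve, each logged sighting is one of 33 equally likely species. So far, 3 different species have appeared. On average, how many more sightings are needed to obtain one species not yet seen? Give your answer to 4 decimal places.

Each sighting yields a new species with probability (33-3)/33 = 30/33, so the wait is geometric with mean 33/30.
E = 33/30 = 1.10000.

1.1000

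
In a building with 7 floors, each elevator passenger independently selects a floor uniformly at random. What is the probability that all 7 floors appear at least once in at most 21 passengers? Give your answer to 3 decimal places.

By inclusion–exclusion over which floors are missing,
P(all seen) = Σ_{j=0}^{7} (-1)^j C(7,j)((7-j)/7)^21
= 1.0000 - 0.2749 + 0.0179 - 0.0003 + 0.0000 - 0.0000 + 0.0000 - 0.0000
= 0.7427.

0.743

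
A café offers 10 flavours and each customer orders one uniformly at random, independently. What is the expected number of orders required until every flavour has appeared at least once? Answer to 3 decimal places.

After k distinct flavours have appeared, the next order gives a new one with probability (10-k)/10, so the expected wait for the (k+1)-th is 10/(10-k).
E[T] = 10/10 + 10/9 + 10/8 + ... + 10/2 + 10/1 = 10·H_{10}.
H_{10} = 2.9290, so E[T] = 29.2897.

29.290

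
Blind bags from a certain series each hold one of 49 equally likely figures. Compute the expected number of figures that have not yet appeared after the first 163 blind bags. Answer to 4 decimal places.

1.7004

For each figure, P(unseen after 163) = (48/49)^163 = 0.03470.
By linearity of expectation, E[unseen] = 49·(48/49)^163 = 1.70042.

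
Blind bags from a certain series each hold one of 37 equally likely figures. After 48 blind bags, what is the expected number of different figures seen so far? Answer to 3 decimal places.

For each figure, P(seen in 48 blind bags) = 1 - (36/37)^48 = 0.7316.
By linearity of expectation, E[distinct seen] = 37·(1 - (36/37)^48) = 27.0679.

27.068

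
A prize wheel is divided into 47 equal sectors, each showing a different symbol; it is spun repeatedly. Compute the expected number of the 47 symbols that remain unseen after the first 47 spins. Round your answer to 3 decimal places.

17.105

For each symbol, P(unseen after 47) = (46/47)^47 = 0.3639.
By linearity of expectation, E[unseen] = 47·(46/47)^47 = 17.1047.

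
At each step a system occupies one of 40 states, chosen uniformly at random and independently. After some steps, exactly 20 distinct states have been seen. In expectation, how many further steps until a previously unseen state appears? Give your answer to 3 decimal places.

2.000

The number of steps until the next new state is geometric with success probability 20/40, so its mean is 40/20.
E = 40/20 = 2.0000.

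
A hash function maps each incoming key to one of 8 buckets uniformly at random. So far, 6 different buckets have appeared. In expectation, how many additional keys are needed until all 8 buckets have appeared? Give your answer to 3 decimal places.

12.000

From k distinct to k+1 distinct takes on average 8/(8-k) keys.
Sum over k = 6,...,7: E = 8/2 + 8/1 = 12.0000.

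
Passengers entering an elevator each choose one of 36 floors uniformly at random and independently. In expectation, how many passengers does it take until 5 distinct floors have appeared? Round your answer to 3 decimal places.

5.303

With k distinct floors already seen, the next new one arrives after an expected 36/(36-k) passengers.
Sum over k = 0,...,4: E = 36/36 + 36/35 + 36/34 + 36/33 + 36/32 = 5.3033.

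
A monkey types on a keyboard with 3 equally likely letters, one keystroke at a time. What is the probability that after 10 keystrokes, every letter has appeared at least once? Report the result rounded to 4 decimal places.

0.9480

Let A_i be the event that letter i is missing after 10 keystrokes. By inclusion–exclusion on the A_i,
P(all seen) = Σ_{j=0}^{3} (-1)^j C(3,j)((3-j)/3)^10
= 1.00000 - 0.05202 + 0.00005 - 0.00000
= 0.94803.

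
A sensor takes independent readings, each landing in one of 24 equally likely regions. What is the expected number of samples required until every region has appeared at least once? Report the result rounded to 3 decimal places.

90.623

After k distinct regions have appeared, the next sample gives a new one with probability (24-k)/24, so the expected wait for the (k+1)-th is 24/(24-k).
E[T] = 24/24 + 24/23 + 24/22 + ... + 24/2 + 24/1 = 24·H_{24}.
H_{24} = 3.7760, so E[T] = 90.6230.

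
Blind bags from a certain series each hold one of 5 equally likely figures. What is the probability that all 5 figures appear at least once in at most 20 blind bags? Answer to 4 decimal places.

0.9427

By inclusion–exclusion over which figures are missing,
P(all seen) = Σ_{j=0}^{5} (-1)^j C(5,j)((5-j)/5)^20
= 1.00000 - 0.05765 + 0.00037 - 0.00000 + 0.00000 - 0.00000
= 0.94272.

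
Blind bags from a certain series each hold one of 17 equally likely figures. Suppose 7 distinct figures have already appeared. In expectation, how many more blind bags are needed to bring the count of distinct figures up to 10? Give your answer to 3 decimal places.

With k distinct figures already seen, the next new one takes an expected 17/(17-k) blind bags.
Sum over k = 7,...,9: E = 17/10 + 17/9 + 17/8 = 5.7139.

5.714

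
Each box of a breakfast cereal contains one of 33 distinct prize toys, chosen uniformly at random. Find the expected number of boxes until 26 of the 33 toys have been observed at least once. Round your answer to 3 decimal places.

49.366

With k distinct toys already seen, the next new one arrives after an expected 33/(33-k) boxes.
Sum over k = 0,...,25: E = 33/33 + 33/32 + 33/31 + ... + 33/9 + 33/8 = 49.3661.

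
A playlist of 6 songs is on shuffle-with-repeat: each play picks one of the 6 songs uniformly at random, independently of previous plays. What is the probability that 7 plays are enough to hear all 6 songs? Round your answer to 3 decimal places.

Let A_i be the event that song i is missing after 7 plays. By inclusion–exclusion on the A_i,
P(all seen) = Σ_{j=0}^{6} (-1)^j C(6,j)((6-j)/6)^7
= 1.0000 - 1.6745 + 0.8779 - 0.1563 + 0.0069 - 0.0000 + 0.0000
= 0.0540.

0.054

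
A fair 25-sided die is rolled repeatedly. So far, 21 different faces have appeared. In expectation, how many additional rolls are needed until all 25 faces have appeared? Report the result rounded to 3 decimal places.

With k distinct faces already seen, the next new one takes an expected 25/(25-k) rolls.
Sum over k = 21,...,24: E = 25/4 + 25/3 + 25/2 + 25/1 = 52.0833.

52.083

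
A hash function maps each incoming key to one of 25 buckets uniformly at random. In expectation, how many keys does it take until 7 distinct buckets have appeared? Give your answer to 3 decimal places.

With k distinct buckets already seen, the next new one arrives after an expected 25/(25-k) keys.
Sum over k = 0,...,6: E = 25/25 + 25/24 + 25/23 + ... + 25/20 + 25/19 = 8.0213.

8.021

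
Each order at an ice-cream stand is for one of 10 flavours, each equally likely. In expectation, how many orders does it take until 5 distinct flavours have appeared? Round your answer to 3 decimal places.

6.456

With k distinct flavours already seen, the next new one arrives after an expected 10/(10-k) orders.
Sum over k = 0,...,4: E = 10/10 + 10/9 + 10/8 + 10/7 + 10/6 = 6.4563.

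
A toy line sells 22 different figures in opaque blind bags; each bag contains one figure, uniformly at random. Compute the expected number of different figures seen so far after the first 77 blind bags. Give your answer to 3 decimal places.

21.388

For each figure, P(seen in 77 blind bags) = 1 - (21/22)^77 = 0.9722.
By linearity of expectation, E[distinct seen] = 22·(1 - (21/22)^77) = 21.3880.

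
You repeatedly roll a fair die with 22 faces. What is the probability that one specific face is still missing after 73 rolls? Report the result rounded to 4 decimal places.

Each roll misses the fixed face with probability (22-1)/22 = 21/22, independently.
P(still missing after 73) = (21/22)^73 = 0.03351.

0.0335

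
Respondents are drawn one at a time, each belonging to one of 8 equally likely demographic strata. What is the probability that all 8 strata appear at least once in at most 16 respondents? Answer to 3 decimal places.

0.307

By inclusion–exclusion over which strata are missing,
P(all seen) = Σ_{j=0}^{8} (-1)^j C(8,j)((8-j)/8)^16
= 1.0000 - 0.9445 + 0.2806 - 0.0304 + 0.0011 - 0.0000 + 0.0000 - 0.0000 + 0.0000
= 0.3068.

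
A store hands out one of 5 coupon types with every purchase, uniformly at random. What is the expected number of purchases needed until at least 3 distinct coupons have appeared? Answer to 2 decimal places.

With k distinct coupons already seen, the next new one arrives after an expected 5/(5-k) purchases.
Sum over k = 0,...,2: E = 5/5 + 5/4 + 5/3 = 3.917.

3.92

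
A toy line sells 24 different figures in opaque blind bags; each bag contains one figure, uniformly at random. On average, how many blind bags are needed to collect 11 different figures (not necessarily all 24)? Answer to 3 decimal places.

14.300

Going from k to k+1 distinct takes a geometric number of blind bags with mean 24/(24-k).
Sum over k = 0,...,10: E = 24/24 + 24/23 + 24/22 + ... + 24/15 + 24/14 = 14.2998.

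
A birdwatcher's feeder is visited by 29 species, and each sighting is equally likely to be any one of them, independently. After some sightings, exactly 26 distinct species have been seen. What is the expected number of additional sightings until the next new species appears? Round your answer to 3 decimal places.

Each sighting yields a new species with probability (29-26)/29 = 3/29, so the wait is geometric with mean 29/3.
E = 29/3 = 9.6667.

9.667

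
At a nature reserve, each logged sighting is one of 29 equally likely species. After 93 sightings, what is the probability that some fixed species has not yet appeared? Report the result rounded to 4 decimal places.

On each sighting the fixed species fails to appear with probability 28/29.
P(still missing after 93) = (28/29)^93 = 0.03825.

0.0383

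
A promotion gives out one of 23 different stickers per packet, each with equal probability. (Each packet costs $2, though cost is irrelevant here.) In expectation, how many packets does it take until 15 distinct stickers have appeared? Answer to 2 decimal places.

23.38

With k distinct stickers already seen, the next new one arrives after an expected 23/(23-k) packets.
Sum over k = 0,...,14: E = 23/23 + 23/22 + 23/21 + ... + 23/10 + 23/9 = 23.378.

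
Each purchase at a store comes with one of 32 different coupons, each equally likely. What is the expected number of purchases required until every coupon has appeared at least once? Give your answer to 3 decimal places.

Split into phases: going from k distinct to k+1 distinct takes on average 32/(32-k) purchases.
E[T] = 32/32 + 32/31 + 32/30 + ... + 32/2 + 32/1 = 32·H_{32}.
H_{32} = 4.0585, so E[T] = 129.8718.

129.872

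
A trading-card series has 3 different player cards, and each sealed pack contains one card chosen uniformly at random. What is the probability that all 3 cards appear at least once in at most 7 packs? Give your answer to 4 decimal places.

0.8258

Let A_i be the event that card i is missing after 7 packs. By inclusion–exclusion on the A_i,
P(all seen) = Σ_{j=0}^{3} (-1)^j C(3,j)((3-j)/3)^7
= 1.00000 - 0.17558 + 0.00137 - 0.00000
= 0.82579.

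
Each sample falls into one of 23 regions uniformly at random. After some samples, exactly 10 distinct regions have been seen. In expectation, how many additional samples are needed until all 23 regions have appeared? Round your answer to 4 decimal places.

73.1431

The wait to go from k to k+1 distinct regions is geometric with mean 23/(23-k).
Sum over k = 10,...,22: E = 23/13 + 23/12 + 23/11 + ... + 23/2 + 23/1 = 73.14308.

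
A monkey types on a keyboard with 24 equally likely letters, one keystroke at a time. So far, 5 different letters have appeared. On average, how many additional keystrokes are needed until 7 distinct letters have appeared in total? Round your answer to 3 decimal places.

From k distinct to k+1 distinct takes on average 24/(24-k) keystrokes.
Sum over k = 5,...,6: E = 24/19 + 24/18 = 2.5965.

2.596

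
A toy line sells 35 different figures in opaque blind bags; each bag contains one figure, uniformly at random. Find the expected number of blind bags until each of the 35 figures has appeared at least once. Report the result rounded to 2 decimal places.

145.14

The wait to go from k to k+1 distinct figures is geometric with mean 35/(35-k).
E[T] = 35/35 + 35/34 + 35/33 + ... + 35/2 + 35/1 = 35·H_{35}.
H_{35} = 4.147, so E[T] = 145.137.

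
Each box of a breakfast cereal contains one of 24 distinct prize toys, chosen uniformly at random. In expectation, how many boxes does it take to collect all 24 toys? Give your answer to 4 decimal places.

90.6230

The wait to go from k to k+1 distinct toys is geometric with mean 24/(24-k).
E[T] = 24/24 + 24/23 + 24/22 + ... + 24/2 + 24/1 = 24·H_{24}.
H_{24} = 3.77596, so E[T] = 90.62300.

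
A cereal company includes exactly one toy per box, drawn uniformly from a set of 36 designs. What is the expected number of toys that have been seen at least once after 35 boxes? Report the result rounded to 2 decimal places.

22.57

For each toy, P(seen in 35 boxes) = 1 - (35/36)^35 = 0.627.
By linearity of expectation, E[distinct seen] = 36·(1 - (35/36)^35) = 22.569.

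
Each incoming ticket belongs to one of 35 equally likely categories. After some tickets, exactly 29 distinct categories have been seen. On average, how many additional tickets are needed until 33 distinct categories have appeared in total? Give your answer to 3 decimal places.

33.250

The wait to go from k to k+1 distinct categories is geometric with mean 35/(35-k).
Sum over k = 29,...,32: E = 35/6 + 35/5 + 35/4 + 35/3 = 33.2500.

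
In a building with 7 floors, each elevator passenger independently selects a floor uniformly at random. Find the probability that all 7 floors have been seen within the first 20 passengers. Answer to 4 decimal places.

0.7039

Let A_i be the event that floor i is missing after 20 passengers. By inclusion–exclusion on the A_i,
P(all seen) = Σ_{j=0}^{7} (-1)^j C(7,j)((7-j)/7)^20
= 1.00000 - 0.32075 + 0.02510 - 0.00048 + 0.00000 - 0.00000 + 0.00000 - 0.00000
= 0.70387.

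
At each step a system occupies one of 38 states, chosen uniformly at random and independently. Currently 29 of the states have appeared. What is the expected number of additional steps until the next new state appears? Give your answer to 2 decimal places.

4.22

Each step yields a new state with probability (38-29)/38 = 9/38, so the wait is geometric with mean 38/9.
E = 38/9 = 4.222.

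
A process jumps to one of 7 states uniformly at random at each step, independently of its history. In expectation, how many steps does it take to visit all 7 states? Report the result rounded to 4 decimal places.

After k distinct states have appeared, the next step gives a new one with probability (7-k)/7, so the expected wait for the (k+1)-th is 7/(7-k).
E[T] = 7/7 + 7/6 + 7/5 + ... + 7/2 + 7/1 = 7·H_{7}.
H_{7} = 2.59286, so E[T] = 18.15000.

18.1500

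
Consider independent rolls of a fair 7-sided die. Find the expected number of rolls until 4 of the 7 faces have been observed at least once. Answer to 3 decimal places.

With k distinct faces already seen, the next new one arrives after an expected 7/(7-k) rolls.
Sum over k = 0,...,3: E = 7/7 + 7/6 + 7/5 + 7/4 = 5.3167.

5.317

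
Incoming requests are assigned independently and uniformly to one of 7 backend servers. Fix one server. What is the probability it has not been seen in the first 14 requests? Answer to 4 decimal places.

Each request misses the fixed server with probability (7-1)/7 = 6/7, independently.
P(still missing after 14) = (6/7)^14 = 0.11554.

0.1155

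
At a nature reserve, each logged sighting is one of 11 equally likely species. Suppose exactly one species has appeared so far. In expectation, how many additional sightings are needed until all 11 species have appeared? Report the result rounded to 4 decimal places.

The wait to go from k to k+1 distinct species is geometric with mean 11/(11-k).
Sum over k = 1,...,10: E = 11/10 + 11/9 + 11/8 + ... + 11/2 + 11/1 = 32.21865.

32.2187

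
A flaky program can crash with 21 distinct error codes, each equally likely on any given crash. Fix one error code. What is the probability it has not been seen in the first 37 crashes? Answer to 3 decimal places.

0.164

Each crash misses the fixed error code with probability (21-1)/21 = 20/21, independently.
P(still missing after 37) = (20/21)^37 = 0.1644.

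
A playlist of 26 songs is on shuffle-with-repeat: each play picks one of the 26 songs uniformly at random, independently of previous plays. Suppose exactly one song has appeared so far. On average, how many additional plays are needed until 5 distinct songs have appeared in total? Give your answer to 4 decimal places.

4.4356

From k distinct to k+1 distinct takes on average 26/(26-k) plays.
Sum over k = 1,...,4: E = 26/25 + 26/24 + 26/23 + 26/22 = 4.43559.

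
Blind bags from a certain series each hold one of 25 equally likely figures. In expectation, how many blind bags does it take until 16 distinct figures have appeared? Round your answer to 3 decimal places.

24.675

Going from k to k+1 distinct takes a geometric number of blind bags with mean 25/(25-k).
Sum over k = 0,...,15: E = 25/25 + 25/24 + 25/23 + ... + 25/11 + 25/10 = 24.6747.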